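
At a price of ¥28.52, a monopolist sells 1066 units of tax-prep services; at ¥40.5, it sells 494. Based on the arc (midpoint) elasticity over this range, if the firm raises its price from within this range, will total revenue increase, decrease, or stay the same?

decrease

Arc ε = (-572/11.98)(34.51/780.0) ≈ -2.112.
|ε| = 2.11 > 1, so demand is elastic. A price rise therefore reduces total revenue.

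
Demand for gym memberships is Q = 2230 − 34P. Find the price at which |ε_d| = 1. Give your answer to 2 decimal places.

32.79

For linear demand Q = a − bP, ε = −bP/(a − bP). |ε| = 1 when bP = a − bP, i.e. P = a/(2b).
P = 2230/(2·34) = 2230/68 = 32.7941.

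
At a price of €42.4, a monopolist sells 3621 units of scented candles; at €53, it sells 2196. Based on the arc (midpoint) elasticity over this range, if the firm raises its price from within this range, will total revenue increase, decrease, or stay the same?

decrease

Arc ε = (-1425/10.6)(47.70/2908.5) ≈ -2.205.
|ε| = 2.20 > 1, so demand is elastic. A price rise therefore reduces total revenue.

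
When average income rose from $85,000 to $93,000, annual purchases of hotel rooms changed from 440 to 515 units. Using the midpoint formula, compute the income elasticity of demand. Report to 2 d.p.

1.75

ΔQ = 75, ΔI = 8000. Midpoints: Ī = 89,000, Q̄ = 477.5.
ε_I = (ΔQ/ΔI)(Ī/Q̄) = (75/8000)(89000/477.5).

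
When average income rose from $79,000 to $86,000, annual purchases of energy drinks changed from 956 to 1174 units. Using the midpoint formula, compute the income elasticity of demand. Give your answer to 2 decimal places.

2.41

ΔQ = 218, ΔI = 7000. Midpoints: Ī = 82,500, Q̄ = 1065.0.
ε_I = (ΔQ/ΔI)(Ī/Q̄) = (218/7000)(82500/1065.0).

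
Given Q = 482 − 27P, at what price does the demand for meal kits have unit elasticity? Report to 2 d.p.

8.93

For linear demand Q = a − bP, ε = −bP/(a − bP). |ε| = 1 when bP = a − bP, i.e. P = a/(2b).
P = 482/(2·27) = 482/54 = 8.9259.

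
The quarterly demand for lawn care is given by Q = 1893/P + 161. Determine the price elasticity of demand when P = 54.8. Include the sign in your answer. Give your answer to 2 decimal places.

At P = 54.8, Q = 195.544.
dQ/dP = −1893/P² = -0.630.
ε = (dQ/dP)(P/Q) = (-0.630)(54.8/195.544).
|ε| < 1, so demand is inelastic at this price.

-0.18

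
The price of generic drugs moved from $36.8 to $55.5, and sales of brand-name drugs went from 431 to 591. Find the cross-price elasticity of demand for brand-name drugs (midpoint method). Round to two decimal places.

ΔQ_x = 591 − 431 = 160; ΔP_y = 55.5 − 36.8 = 18.7.
Midpoints: P̄_y = 46.15, Q̄_x = 511.0.
ε_xy = (ΔQ_x/ΔP_y)(P̄_y/Q̄_x) = (160/18.7)(46.15/511.0).

0.77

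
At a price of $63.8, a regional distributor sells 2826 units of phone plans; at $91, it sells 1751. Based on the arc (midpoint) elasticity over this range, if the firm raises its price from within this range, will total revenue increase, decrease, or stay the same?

decrease

Arc ε = (-1075/27.2)(77.40/2288.5) ≈ -1.337.
|ε| = 1.34 > 1, so demand is elastic. A price rise therefore reduces total revenue.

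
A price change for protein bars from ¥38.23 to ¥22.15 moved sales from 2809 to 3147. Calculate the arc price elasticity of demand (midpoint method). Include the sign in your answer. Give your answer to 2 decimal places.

-0.21

ΔQ = 3147 − 2809 = 338; ΔP = 22.15 − 38.23 = -16.08.
Midpoints: P̄ = 30.19, Q̄ = 2978.0.
ε = (ΔQ/ΔP)(P̄/Q̄) = (338/-16.08)(30.19/2978.0).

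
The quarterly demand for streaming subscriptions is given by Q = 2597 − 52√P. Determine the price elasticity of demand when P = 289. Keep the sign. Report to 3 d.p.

At P = 289, Q = 1713.
dQ/dP = −52/(2√P) = -1.529.
ε = (dQ/dP)(P/Q) = (-1.529)(289/1713).

-0.258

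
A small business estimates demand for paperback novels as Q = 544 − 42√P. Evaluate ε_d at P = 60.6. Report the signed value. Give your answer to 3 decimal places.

At P = 60.6, Q = 217.047.
dQ/dP = −42/(2√P) = -2.698.
ε = (dQ/dP)(P/Q) = (-2.698)(60.6/217.047).
|ε| < 1, so demand is inelastic at this price.

-0.753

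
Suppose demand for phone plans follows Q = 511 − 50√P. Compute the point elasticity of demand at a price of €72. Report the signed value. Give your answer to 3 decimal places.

-2.446

At P = 72, Q = 86.736.
dQ/dP = −50/(2√P) = -2.946.
ε = (dQ/dP)(P/Q) = (-2.946)(72/86.736).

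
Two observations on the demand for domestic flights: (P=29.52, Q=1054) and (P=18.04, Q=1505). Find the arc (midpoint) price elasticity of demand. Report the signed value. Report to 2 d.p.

ΔQ = 1505 − 1054 = 451; ΔP = 18.04 − 29.52 = -11.48.
Midpoints: P̄ = 23.78, Q̄ = 1279.5.
ε = (ΔQ/ΔP)(P̄/Q̄) = (451/-11.48)(23.78/1279.5).

-0.73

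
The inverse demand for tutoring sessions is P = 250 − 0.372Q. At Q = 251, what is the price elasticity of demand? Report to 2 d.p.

At Q = 251, P = 250 − 0.372(251) = 156.63.
dP/dQ = −0.372, so dQ/dP = 1/(−0.372) = -2.688.
ε = (dQ/dP)(P/Q) = (-2.688)(156.63/251).

-1.68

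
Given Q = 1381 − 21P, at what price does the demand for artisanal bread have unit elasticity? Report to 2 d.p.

32.88

For linear demand Q = a − bP, ε = −bP/(a − bP). |ε| = 1 when bP = a − bP, i.e. P = a/(2b).
P = 1381/(2·21) = 1381/42 = 32.8810.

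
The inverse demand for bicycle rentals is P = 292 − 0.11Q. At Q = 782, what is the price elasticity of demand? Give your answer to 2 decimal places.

-2.39

At Q = 782, P = 292 − 0.11(782) = 205.98.
dP/dQ = −0.11, so dQ/dP = 1/(−0.11) = -9.091.
ε = (dQ/dP)(P/Q) = (-9.091)(205.98/782).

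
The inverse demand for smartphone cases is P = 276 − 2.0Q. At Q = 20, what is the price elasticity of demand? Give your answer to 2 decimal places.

At Q = 20, P = 276 − 2.0(20) = 236.00.
dP/dQ = −2.0, so dQ/dP = 1/(−2.0) = -0.500.
ε = (dQ/dP)(P/Q) = (-0.500)(236.00/20).

-5.90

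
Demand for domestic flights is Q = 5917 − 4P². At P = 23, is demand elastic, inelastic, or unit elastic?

elastic

Q = 3801, dQ/dP = -184.
ε = (dQ/dP)(P/Q) ≈ -1.113.
|ε| = 1.11 > 1.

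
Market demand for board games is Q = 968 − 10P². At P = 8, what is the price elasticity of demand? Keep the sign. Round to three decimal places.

At P = 8, Q = 328.
dQ/dP = −20P = -160.
ε = (dQ/dP)(P/Q) = (-160)(8/328).
|ε| > 1, so demand is elastic at this price.

-3.902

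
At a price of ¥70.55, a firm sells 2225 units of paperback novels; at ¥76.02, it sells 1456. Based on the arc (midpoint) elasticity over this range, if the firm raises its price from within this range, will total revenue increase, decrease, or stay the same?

Arc ε = (-769/5.47)(73.28/1840.5) ≈ -5.598.
|ε| = 5.60 > 1, so demand is elastic. A price rise therefore reduces total revenue.

decrease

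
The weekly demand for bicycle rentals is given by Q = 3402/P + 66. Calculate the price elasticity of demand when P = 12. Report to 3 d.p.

-0.811

At P = 12, Q = 349.500.
dQ/dP = −3402/P² = -23.625.
ε = (dQ/dP)(P/Q) = (-23.625)(12/349.500).
|ε| < 1, so demand is inelastic at this price.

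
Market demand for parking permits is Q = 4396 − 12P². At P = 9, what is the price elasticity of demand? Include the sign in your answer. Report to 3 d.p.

-0.568

At P = 9, Q = 3424.
dQ/dP = −24P = -216.
ε = (dQ/dP)(P/Q) = (-216)(9/3424).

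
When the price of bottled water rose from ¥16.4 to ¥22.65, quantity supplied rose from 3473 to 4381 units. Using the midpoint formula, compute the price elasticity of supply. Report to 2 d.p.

ΔQ = 4381 − 3473 = 908; ΔP = 22.65 − 16.4 = 6.25.
Midpoints: P̄ = 19.52, Q̄ = 3927.0.
ε_s = (ΔQ/ΔP)(P̄/Q̄) = (908/6.25)(19.52/3927.0).

0.72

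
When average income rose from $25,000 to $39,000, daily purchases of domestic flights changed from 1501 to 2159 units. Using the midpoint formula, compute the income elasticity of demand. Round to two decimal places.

0.82

ΔQ = 658, ΔI = 14000. Midpoints: Ī = 32,000, Q̄ = 1830.0.
ε_I = (ΔQ/ΔI)(Ī/Q̄) = (658/14000)(32000/1830.0).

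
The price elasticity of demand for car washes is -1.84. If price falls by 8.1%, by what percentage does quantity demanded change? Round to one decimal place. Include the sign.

14.9%

%ΔQ ≈ ε × %ΔP = (-1.84)(-8.1%) = 14.90%.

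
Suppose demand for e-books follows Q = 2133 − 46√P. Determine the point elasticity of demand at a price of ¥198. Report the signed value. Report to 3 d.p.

-0.218

At P = 198, Q = 1485.723.
dQ/dP = −46/(2√P) = -1.635.
ε = (dQ/dP)(P/Q) = (-1.635)(198/1485.723).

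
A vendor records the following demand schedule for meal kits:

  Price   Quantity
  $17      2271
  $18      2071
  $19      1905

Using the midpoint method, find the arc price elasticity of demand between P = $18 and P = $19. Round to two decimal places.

At P = 18, Q = 2071; at P = 19, Q = 1905.
ΔQ = -166, ΔP = 1. Midpoints: P̄ = 18.50, Q̄ = 1988.0.
ε = (ΔQ/ΔP)(P̄/Q̄) = (-166/1)(18.50/1988.0).

-1.54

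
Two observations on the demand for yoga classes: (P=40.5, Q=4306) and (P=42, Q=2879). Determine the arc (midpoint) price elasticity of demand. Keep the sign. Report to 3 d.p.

ΔQ = 2879 − 4306 = -1427; ΔP = 42 − 40.5 = 1.5.
Midpoints: P̄ = 41.25, Q̄ = 3592.5.
ε = (ΔQ/ΔP)(P̄/Q̄) = (-1427/1.5)(41.25/3592.5).

-10.923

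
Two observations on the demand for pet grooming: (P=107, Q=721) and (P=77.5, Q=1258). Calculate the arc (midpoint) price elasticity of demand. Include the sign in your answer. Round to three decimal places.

ΔQ = 1258 − 721 = 537; ΔP = 77.5 − 107 = -29.5.
Midpoints: P̄ = 92.25, Q̄ = 989.5.
ε = (ΔQ/ΔP)(P̄/Q̄) = (537/-29.5)(92.25/989.5).

-1.697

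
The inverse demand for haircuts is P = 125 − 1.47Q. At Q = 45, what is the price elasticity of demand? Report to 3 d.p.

-0.890

At Q = 45, P = 125 − 1.47(45) = 58.85.
dP/dQ = −1.47, so dQ/dP = 1/(−1.47) = -0.680.
ε = (dQ/dP)(P/Q) = (-0.680)(58.85/45).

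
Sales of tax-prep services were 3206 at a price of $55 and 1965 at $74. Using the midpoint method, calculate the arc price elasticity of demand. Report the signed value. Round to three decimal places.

ΔQ = 1965 − 3206 = -1241; ΔP = 74 − 55 = 19.
Midpoints: P̄ = 64.50, Q̄ = 2585.5.
ε = (ΔQ/ΔP)(P̄/Q̄) = (-1241/19)(64.50/2585.5).

-1.629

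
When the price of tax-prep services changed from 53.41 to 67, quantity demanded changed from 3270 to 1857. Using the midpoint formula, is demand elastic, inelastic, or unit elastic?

Arc ε ≈ -2.442.
|ε| = 2.44 > 1.

elastic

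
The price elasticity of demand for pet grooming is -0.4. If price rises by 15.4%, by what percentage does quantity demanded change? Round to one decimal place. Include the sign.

-6.2%

%ΔQ ≈ ε × %ΔP = (-0.4)(15.4%) = -6.16%.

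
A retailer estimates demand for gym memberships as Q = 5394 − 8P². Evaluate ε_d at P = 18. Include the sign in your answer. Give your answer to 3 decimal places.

-1.850

At P = 18, Q = 2802.
dQ/dP = −16P = -288.
ε = (dQ/dP)(P/Q) = (-288)(18/2802).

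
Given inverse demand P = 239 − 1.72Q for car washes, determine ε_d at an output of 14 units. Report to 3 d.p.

-8.925

At Q = 14, P = 239 − 1.72(14) = 214.92.
dP/dQ = −1.72, so dQ/dP = 1/(−1.72) = -0.581.
ε = (dQ/dP)(P/Q) = (-0.581)(214.92/14).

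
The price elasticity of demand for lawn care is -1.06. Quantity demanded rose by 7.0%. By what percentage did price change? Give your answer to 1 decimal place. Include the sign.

%ΔP ≈ %ΔQ / ε = (7.0%)/(-1.06) = -6.60%.

-6.6%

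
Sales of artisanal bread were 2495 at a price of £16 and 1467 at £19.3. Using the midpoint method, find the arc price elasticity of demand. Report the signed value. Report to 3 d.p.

-2.775

ΔQ = 1467 − 2495 = -1028; ΔP = 19.3 − 16 = 3.3.
Midpoints: P̄ = 17.65, Q̄ = 1981.0.
ε = (ΔQ/ΔP)(P̄/Q̄) = (-1028/3.3)(17.65/1981.0).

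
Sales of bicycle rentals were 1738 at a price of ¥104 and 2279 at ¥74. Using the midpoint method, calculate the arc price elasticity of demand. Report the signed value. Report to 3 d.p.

-0.799

ΔQ = 2279 − 1738 = 541; ΔP = 74 − 104 = -30.
Midpoints: P̄ = 89.00, Q̄ = 2008.5.
ε = (ΔQ/ΔP)(P̄/Q̄) = (541/-30)(89.00/2008.5).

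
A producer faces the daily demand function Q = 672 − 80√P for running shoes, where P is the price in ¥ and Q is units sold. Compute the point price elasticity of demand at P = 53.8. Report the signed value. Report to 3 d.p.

-3.443

At P = 53.8, Q = 85.212.
dQ/dP = −80/(2√P) = -5.453.
ε = (dQ/dP)(P/Q) = (-5.453)(53.8/85.212).
|ε| > 1, so demand is elastic at this price.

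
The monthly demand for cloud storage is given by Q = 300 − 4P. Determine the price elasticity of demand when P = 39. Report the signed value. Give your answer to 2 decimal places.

At P = 39, Q = 144.
dQ/dP = −4.
ε = (dQ/dP)(P/Q) = (-4)(39/144).

-1.08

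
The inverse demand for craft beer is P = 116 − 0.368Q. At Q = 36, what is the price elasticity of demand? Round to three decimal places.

At Q = 36, P = 116 − 0.368(36) = 102.75.
dP/dQ = −0.368, so dQ/dP = 1/(−0.368) = -2.717.
ε = (dQ/dP)(P/Q) = (-2.717)(102.75/36).

-7.756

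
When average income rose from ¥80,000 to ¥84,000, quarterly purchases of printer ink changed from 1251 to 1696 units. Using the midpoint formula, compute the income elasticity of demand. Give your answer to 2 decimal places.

6.19

ΔQ = 445, ΔI = 4000. Midpoints: Ī = 82,000, Q̄ = 1473.5.
ε_I = (ΔQ/ΔI)(Ī/Q̄) = (445/4000)(82000/1473.5).
ε_I > 0, so the good is normal.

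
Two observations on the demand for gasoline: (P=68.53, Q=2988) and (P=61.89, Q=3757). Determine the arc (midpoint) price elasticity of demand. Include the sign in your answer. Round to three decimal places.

-2.239

ΔQ = 3757 − 2988 = 769; ΔP = 61.89 − 68.53 = -6.64.
Midpoints: P̄ = 65.21, Q̄ = 3372.5.
ε = (ΔQ/ΔP)(P̄/Q̄) = (769/-6.64)(65.21/3372.5).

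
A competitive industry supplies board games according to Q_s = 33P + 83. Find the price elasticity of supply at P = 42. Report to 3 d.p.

0.943

At P = 42, Q_s = 1469.
dQ_s/dP = 33.
ε_s = (dQ_s/dP)(P/Q_s) = (33)(42/1469).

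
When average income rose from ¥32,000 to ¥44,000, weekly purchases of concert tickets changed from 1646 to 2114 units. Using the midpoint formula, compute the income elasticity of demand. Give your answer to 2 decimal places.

0.79

ΔQ = 468, ΔI = 12000. Midpoints: Ī = 38,000, Q̄ = 1880.0.
ε_I = (ΔQ/ΔI)(Ī/Q̄) = (468/12000)(38000/1880.0).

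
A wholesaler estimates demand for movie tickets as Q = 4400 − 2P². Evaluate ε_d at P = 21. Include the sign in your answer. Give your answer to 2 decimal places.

At P = 21, Q = 3518.
dQ/dP = −4P = -84.
ε = (dQ/dP)(P/Q) = (-84)(21/3518).
|ε| < 1, so demand is inelastic at this price.

-0.50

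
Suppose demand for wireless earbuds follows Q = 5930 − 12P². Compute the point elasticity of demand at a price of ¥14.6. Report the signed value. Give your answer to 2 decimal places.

-1.52

At P = 14.6, Q = 3372.080.
dQ/dP = −24P = -350.400.
ε = (dQ/dP)(P/Q) = (-350.400)(14.6/3372.080).
|ε| > 1, so demand is elastic at this price.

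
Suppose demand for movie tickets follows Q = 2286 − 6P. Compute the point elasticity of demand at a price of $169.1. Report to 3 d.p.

-0.798

At P = 169.1, Q = 1271.400.
dQ/dP = −6.
ε = (dQ/dP)(P/Q) = (-6)(169.1/1271.400).
|ε| < 1, so demand is inelastic at this price.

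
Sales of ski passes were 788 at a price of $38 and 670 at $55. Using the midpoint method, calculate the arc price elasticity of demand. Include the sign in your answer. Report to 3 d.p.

ΔQ = 670 − 788 = -118; ΔP = 55 − 38 = 17.
Midpoints: P̄ = 46.50, Q̄ = 729.0.
ε = (ΔQ/ΔP)(P̄/Q̄) = (-118/17)(46.50/729.0).

-0.443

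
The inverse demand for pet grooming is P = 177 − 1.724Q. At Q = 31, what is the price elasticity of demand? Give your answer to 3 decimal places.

-2.312

At Q = 31, P = 177 − 1.724(31) = 123.56.
dP/dQ = −1.724, so dQ/dP = 1/(−1.724) = -0.580.
ε = (dQ/dP)(P/Q) = (-0.580)(123.56/31).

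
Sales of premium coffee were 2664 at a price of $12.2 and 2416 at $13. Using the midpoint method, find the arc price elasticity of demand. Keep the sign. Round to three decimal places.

ΔQ = 2416 − 2664 = -248; ΔP = 13 − 12.2 = 0.8.
Midpoints: P̄ = 12.60, Q̄ = 2540.0.
ε = (ΔQ/ΔP)(P̄/Q̄) = (-248/0.8)(12.60/2540.0).

-1.538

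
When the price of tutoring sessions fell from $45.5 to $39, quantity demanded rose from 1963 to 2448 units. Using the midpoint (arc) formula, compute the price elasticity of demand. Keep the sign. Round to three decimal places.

-1.429

ΔQ = 2448 − 1963 = 485; ΔP = 39 − 45.5 = -6.5.
Midpoints: P̄ = 42.25, Q̄ = 2205.5.
ε = (ΔQ/ΔP)(P̄/Q̄) = (485/-6.5)(42.25/2205.5).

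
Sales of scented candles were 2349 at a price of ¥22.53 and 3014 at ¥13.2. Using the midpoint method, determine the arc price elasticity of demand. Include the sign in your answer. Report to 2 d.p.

ΔQ = 3014 − 2349 = 665; ΔP = 13.2 − 22.53 = -9.33.
Midpoints: P̄ = 17.87, Q̄ = 2681.5.
ε = (ΔQ/ΔP)(P̄/Q̄) = (665/-9.33)(17.87/2681.5).

-0.47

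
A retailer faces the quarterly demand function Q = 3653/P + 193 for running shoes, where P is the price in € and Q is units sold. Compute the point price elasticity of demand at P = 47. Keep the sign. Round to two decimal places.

At P = 47, Q = 270.723.
dQ/dP = −3653/P² = -1.654.
ε = (dQ/dP)(P/Q) = (-1.654)(47/270.723).
|ε| < 1, so demand is inelastic at this price.

-0.29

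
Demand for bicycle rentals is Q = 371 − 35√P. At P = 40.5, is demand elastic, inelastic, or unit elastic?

inelastic

Q = 148.261, dQ/dP = -2.750.
ε = (dQ/dP)(P/Q) ≈ -0.751.
|ε| = 0.75 < 1.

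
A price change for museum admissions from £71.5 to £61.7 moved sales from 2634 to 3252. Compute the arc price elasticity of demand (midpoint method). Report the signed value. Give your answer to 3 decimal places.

ΔQ = 3252 − 2634 = 618; ΔP = 61.7 − 71.5 = -9.8.
Midpoints: P̄ = 66.60, Q̄ = 2943.0.
ε = (ΔQ/ΔP)(P̄/Q̄) = (618/-9.8)(66.60/2943.0).

-1.427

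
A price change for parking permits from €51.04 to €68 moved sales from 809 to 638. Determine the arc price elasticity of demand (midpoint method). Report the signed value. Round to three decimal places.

-0.829

ΔQ = 638 − 809 = -171; ΔP = 68 − 51.04 = 16.96.
Midpoints: P̄ = 59.52, Q̄ = 723.5.
ε = (ΔQ/ΔP)(P̄/Q̄) = (-171/16.96)(59.52/723.5).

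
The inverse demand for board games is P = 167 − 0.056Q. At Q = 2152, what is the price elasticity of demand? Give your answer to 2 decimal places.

-0.39

At Q = 2152, P = 167 − 0.056(2152) = 46.49.
dP/dQ = −0.056, so dQ/dP = 1/(−0.056) = -17.857.
ε = (dQ/dP)(P/Q) = (-17.857)(46.49/2152).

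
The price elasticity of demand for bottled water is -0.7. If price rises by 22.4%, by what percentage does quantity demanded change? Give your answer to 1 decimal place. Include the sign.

%ΔQ ≈ ε × %ΔP = (-0.7)(22.4%) = -15.68%.

-15.7%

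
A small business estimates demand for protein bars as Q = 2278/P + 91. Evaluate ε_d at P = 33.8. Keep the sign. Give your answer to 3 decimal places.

At P = 33.8, Q = 158.396.
dQ/dP = −2278/P² = -1.994.
ε = (dQ/dP)(P/Q) = (-1.994)(33.8/158.396).
|ε| < 1, so demand is inelastic at this price.

-0.425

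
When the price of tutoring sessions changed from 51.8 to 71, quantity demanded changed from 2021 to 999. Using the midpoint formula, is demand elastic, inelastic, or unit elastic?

Arc ε ≈ -2.164.
|ε| = 2.16 > 1.

elastic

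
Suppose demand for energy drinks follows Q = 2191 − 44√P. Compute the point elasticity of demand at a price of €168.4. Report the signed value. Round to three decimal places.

At P = 168.4, Q = 1620.016.
dQ/dP = −44/(2√P) = -1.695.
ε = (dQ/dP)(P/Q) = (-1.695)(168.4/1620.016).
|ε| < 1, so demand is inelastic at this price.

-0.176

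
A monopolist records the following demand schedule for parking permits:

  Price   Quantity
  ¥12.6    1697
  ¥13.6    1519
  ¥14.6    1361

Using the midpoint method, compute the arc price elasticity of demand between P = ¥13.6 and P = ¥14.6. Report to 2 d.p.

-1.55

At P = 13.6, Q = 1519; at P = 14.6, Q = 1361.
ΔQ = -158, ΔP = 1.0. Midpoints: P̄ = 14.10, Q̄ = 1440.0.
ε = (ΔQ/ΔP)(P̄/Q̄) = (-158/1.0)(14.10/1440.0).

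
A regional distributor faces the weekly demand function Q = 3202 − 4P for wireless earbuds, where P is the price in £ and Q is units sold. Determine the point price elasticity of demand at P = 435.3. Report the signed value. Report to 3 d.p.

-1.192

At P = 435.3, Q = 1460.800.
dQ/dP = −4.
ε = (dQ/dP)(P/Q) = (-4)(435.3/1460.800).
|ε| > 1, so demand is elastic at this price.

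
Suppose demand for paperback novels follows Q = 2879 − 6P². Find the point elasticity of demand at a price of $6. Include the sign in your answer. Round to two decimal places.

-0.16

At P = 6, Q = 2663.
dQ/dP = −12P = -72.
ε = (dQ/dP)(P/Q) = (-72)(6/2663).
|ε| < 1, so demand is inelastic at this price.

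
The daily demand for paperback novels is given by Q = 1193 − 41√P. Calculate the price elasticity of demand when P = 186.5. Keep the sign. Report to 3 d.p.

-0.442

At P = 186.5, Q = 633.083.
dQ/dP = −41/(2√P) = -1.501.
ε = (dQ/dP)(P/Q) = (-1.501)(186.5/633.083).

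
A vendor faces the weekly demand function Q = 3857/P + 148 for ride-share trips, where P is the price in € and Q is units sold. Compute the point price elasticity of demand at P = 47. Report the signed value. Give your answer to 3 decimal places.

-0.357

At P = 47, Q = 230.064.
dQ/dP = −3857/P² = -1.746.
ε = (dQ/dP)(P/Q) = (-1.746)(47/230.064).
|ε| < 1, so demand is inelastic at this price.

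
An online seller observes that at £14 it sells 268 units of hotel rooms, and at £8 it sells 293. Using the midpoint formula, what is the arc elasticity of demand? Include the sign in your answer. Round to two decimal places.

ΔQ = 293 − 268 = 25; ΔP = 8 − 14 = -6.
Midpoints: P̄ = 11.00, Q̄ = 280.5.
ε = (ΔQ/ΔP)(P̄/Q̄) = (25/-6)(11.00/280.5).

-0.16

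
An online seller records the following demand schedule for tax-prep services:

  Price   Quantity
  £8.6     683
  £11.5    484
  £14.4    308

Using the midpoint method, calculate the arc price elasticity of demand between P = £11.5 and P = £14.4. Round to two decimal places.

At P = 11.5, Q = 484; at P = 14.4, Q = 308.
ΔQ = -176, ΔP = 2.9. Midpoints: P̄ = 12.95, Q̄ = 396.0.
ε = (ΔQ/ΔP)(P̄/Q̄) = (-176/2.9)(12.95/396.0).

-1.98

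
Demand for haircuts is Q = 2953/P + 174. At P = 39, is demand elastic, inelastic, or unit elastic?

inelastic

Q = 249.718, dQ/dP = -1.941.
ε = (dQ/dP)(P/Q) ≈ -0.303.
|ε| = 0.30 < 1.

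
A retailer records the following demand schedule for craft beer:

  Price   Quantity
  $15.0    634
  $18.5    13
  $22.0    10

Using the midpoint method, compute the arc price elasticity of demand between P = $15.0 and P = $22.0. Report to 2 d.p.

At P = 15.0, Q = 634; at P = 22.0, Q = 10.
ΔQ = -624, ΔP = 7.0. Midpoints: P̄ = 18.50, Q̄ = 322.0.
ε = (ΔQ/ΔP)(P̄/Q̄) = (-624/7.0)(18.50/322.0).

-5.12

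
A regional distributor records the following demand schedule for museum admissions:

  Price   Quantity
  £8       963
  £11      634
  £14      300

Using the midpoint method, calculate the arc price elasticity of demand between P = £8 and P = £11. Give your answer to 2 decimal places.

At P = 8, Q = 963; at P = 11, Q = 634.
ΔQ = -329, ΔP = 3. Midpoints: P̄ = 9.50, Q̄ = 798.5.
ε = (ΔQ/ΔP)(P̄/Q̄) = (-329/3)(9.50/798.5).

-1.30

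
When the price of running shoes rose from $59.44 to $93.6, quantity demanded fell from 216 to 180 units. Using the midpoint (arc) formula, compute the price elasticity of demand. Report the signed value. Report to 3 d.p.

ΔQ = 180 − 216 = -36; ΔP = 93.6 − 59.44 = 34.16.
Midpoints: P̄ = 76.52, Q̄ = 198.0.
ε = (ΔQ/ΔP)(P̄/Q̄) = (-36/34.16)(76.52/198.0).

-0.407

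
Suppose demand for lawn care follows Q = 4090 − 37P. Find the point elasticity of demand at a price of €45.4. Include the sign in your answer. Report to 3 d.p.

-0.697

At P = 45.4, Q = 2410.200.
dQ/dP = −37.
ε = (dQ/dP)(P/Q) = (-37)(45.4/2410.200).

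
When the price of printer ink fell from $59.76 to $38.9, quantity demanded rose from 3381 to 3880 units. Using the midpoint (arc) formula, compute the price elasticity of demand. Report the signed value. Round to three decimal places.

-0.325

ΔQ = 3880 − 3381 = 499; ΔP = 38.9 − 59.76 = -20.86.
Midpoints: P̄ = 49.33, Q̄ = 3630.5.
ε = (ΔQ/ΔP)(P̄/Q̄) = (499/-20.86)(49.33/3630.5).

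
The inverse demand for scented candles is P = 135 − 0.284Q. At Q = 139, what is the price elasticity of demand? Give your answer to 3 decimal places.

At Q = 139, P = 135 − 0.284(139) = 95.52.
dP/dQ = −0.284, so dQ/dP = 1/(−0.284) = -3.521.
ε = (dQ/dP)(P/Q) = (-3.521)(95.52/139).

-2.420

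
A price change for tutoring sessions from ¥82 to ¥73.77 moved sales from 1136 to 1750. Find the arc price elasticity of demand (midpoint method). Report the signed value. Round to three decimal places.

ΔQ = 1750 − 1136 = 614; ΔP = 73.77 − 82 = -8.23.
Midpoints: P̄ = 77.88, Q̄ = 1443.0.
ε = (ΔQ/ΔP)(P̄/Q̄) = (614/-8.23)(77.88/1443.0).

-4.027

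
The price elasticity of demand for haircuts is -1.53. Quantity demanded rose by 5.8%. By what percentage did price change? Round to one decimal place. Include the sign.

%ΔP ≈ %ΔQ / ε = (5.8%)/(-1.53) = -3.79%.

-3.8%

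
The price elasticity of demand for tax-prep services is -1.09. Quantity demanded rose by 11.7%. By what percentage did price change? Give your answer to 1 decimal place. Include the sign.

%ΔP ≈ %ΔQ / ε = (11.7%)/(-1.09) = -10.73%.

-10.7%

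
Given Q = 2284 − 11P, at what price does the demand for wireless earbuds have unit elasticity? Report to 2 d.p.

103.82

For linear demand Q = a − bP, ε = −bP/(a − bP). |ε| = 1 when bP = a − bP, i.e. P = a/(2b).
P = 2284/(2·11) = 2284/22 = 103.8182.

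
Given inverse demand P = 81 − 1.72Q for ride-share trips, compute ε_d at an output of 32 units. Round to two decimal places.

At Q = 32, P = 81 − 1.72(32) = 25.96.
dP/dQ = −1.72, so dQ/dP = 1/(−1.72) = -0.581.
ε = (dQ/dP)(P/Q) = (-0.581)(25.96/32).

-0.47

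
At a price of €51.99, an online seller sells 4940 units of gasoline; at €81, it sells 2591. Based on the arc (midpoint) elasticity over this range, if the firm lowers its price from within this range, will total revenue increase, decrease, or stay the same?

Arc ε = (-2349/29.01)(66.50/3765.5) ≈ -1.430.
|ε| = 1.43 > 1, so demand is elastic. A price cut therefore raises total revenue.

increase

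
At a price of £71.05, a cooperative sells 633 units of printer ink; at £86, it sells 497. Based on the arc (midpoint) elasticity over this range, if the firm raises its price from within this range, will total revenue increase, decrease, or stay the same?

decrease

Arc ε = (-136/14.95)(78.53/565.0) ≈ -1.264.
|ε| = 1.26 > 1, so demand is elastic. A price rise therefore reduces total revenue.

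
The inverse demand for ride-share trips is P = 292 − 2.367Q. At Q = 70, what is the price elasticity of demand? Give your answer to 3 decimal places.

-0.762

At Q = 70, P = 292 − 2.367(70) = 126.31.
dP/dQ = −2.367, so dQ/dP = 1/(−2.367) = -0.422.
ε = (dQ/dP)(P/Q) = (-0.422)(126.31/70).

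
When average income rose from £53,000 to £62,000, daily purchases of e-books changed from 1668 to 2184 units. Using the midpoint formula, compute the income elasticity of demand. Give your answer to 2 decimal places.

ΔQ = 516, ΔI = 9000. Midpoints: Ī = 57,500, Q̄ = 1926.0.
ε_I = (ΔQ/ΔI)(Ī/Q̄) = (516/9000)(57500/1926.0).

1.71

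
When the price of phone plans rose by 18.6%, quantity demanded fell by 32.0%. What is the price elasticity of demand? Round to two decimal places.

-1.72

ε = %ΔQ / %ΔP = (-32.0)/(18.6) = -1.720.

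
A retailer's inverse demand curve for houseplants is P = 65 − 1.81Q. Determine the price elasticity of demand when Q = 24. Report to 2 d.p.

-0.50

At Q = 24, P = 65 − 1.81(24) = 21.56.
dP/dQ = −1.81, so dQ/dP = 1/(−1.81) = -0.552.
ε = (dQ/dP)(P/Q) = (-0.552)(21.56/24).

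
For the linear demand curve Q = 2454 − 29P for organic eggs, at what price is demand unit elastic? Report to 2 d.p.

For linear demand Q = a − bP, ε = −bP/(a − bP). |ε| = 1 when bP = a − bP, i.e. P = a/(2b).
P = 2454/(2·29) = 2454/58 = 42.3103.

42.31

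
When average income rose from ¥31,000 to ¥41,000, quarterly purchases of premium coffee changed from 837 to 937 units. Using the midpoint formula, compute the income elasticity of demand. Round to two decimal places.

0.41

ΔQ = 100, ΔI = 10000. Midpoints: Ī = 36,000, Q̄ = 887.0.
ε_I = (ΔQ/ΔI)(Ī/Q̄) = (100/10000)(36000/887.0).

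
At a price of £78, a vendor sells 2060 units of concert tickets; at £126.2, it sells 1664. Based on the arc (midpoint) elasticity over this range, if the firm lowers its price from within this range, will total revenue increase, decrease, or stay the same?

decrease

Arc ε = (-396/48.2)(102.10/1862.0) ≈ -0.450.
|ε| = 0.45 < 1, so demand is inelastic. A price cut therefore reduces total revenue.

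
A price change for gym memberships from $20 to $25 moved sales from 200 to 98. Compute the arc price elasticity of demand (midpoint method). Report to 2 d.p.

ΔQ = 98 − 200 = -102; ΔP = 25 − 20 = 5.
Midpoints: P̄ = 22.50, Q̄ = 149.0.
ε = (ΔQ/ΔP)(P̄/Q̄) = (-102/5)(22.50/149.0).

-3.08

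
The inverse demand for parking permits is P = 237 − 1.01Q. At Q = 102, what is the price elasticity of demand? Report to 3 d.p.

At Q = 102, P = 237 − 1.01(102) = 133.98.
dP/dQ = −1.01, so dQ/dP = 1/(−1.01) = -0.990.
ε = (dQ/dP)(P/Q) = (-0.990)(133.98/102).

-1.301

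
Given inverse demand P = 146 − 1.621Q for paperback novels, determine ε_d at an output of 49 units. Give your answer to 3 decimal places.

-0.838

At Q = 49, P = 146 − 1.621(49) = 66.57.
dP/dQ = −1.621, so dQ/dP = 1/(−1.621) = -0.617.
ε = (dQ/dP)(P/Q) = (-0.617)(66.57/49).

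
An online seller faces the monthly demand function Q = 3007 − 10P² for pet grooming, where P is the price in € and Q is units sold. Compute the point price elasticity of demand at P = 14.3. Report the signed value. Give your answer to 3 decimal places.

-4.251

At P = 14.3, Q = 962.100.
dQ/dP = −20P = -286.
ε = (dQ/dP)(P/Q) = (-286)(14.3/962.100).
|ε| > 1, so demand is elastic at this price.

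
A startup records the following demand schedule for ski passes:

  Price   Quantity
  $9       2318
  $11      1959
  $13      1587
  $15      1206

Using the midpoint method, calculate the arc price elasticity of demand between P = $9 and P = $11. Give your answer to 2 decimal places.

-0.84

At P = 9, Q = 2318; at P = 11, Q = 1959.
ΔQ = -359, ΔP = 2. Midpoints: P̄ = 10.00, Q̄ = 2138.5.
ε = (ΔQ/ΔP)(P̄/Q̄) = (-359/2)(10.00/2138.5).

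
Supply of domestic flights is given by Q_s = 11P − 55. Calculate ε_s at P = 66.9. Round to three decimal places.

1.081

At P = 66.9, Q_s = 680.90.
dQ_s/dP = 11.
ε_s = (dQ_s/dP)(P/Q_s) = (11)(66.9/680.90).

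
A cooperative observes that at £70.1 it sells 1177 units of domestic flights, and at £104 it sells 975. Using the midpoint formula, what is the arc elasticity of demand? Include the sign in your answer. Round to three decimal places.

-0.482

ΔQ = 975 − 1177 = -202; ΔP = 104 − 70.1 = 33.9.
Midpoints: P̄ = 87.05, Q̄ = 1076.0.
ε = (ΔQ/ΔP)(P̄/Q̄) = (-202/33.9)(87.05/1076.0).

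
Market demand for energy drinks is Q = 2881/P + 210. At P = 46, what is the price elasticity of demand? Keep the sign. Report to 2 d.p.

-0.23

At P = 46, Q = 272.630.
dQ/dP = −2881/P² = -1.362.
ε = (dQ/dP)(P/Q) = (-1.362)(46/272.630).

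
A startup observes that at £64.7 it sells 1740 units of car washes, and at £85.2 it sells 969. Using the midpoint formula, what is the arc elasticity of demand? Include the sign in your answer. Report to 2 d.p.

ΔQ = 969 − 1740 = -771; ΔP = 85.2 − 64.7 = 20.5.
Midpoints: P̄ = 74.95, Q̄ = 1354.5.
ε = (ΔQ/ΔP)(P̄/Q̄) = (-771/20.5)(74.95/1354.5).

-2.08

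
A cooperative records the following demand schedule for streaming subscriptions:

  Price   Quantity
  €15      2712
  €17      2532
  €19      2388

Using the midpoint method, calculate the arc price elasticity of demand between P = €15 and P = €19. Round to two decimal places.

-0.54

At P = 15, Q = 2712; at P = 19, Q = 2388.
ΔQ = -324, ΔP = 4. Midpoints: P̄ = 17.00, Q̄ = 2550.0.
ε = (ΔQ/ΔP)(P̄/Q̄) = (-324/4)(17.00/2550.0).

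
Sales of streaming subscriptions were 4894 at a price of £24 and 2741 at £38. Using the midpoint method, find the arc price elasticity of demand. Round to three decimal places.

-1.249

ΔQ = 2741 − 4894 = -2153; ΔP = 38 − 24 = 14.
Midpoints: P̄ = 31.00, Q̄ = 3817.5.
ε = (ΔQ/ΔP)(P̄/Q̄) = (-2153/14)(31.00/3817.5).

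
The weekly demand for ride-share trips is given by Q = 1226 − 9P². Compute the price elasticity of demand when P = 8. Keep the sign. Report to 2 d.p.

At P = 8, Q = 650.
dQ/dP = −18P = -144.
ε = (dQ/dP)(P/Q) = (-144)(8/650).
|ε| > 1, so demand is elastic at this price.

-1.77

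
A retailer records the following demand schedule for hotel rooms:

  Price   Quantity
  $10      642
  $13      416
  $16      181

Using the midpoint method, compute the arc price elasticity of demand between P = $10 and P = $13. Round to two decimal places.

-1.64

At P = 10, Q = 642; at P = 13, Q = 416.
ΔQ = -226, ΔP = 3. Midpoints: P̄ = 11.50, Q̄ = 529.0.
ε = (ΔQ/ΔP)(P̄/Q̄) = (-226/3)(11.50/529.0).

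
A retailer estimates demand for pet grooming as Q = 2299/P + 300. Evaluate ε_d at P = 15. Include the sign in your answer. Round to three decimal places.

At P = 15, Q = 453.267.
dQ/dP = −2299/P² = -10.218.
ε = (dQ/dP)(P/Q) = (-10.218)(15/453.267).

-0.338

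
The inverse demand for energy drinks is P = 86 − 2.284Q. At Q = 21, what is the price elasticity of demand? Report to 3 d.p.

At Q = 21, P = 86 − 2.284(21) = 38.04.
dP/dQ = −2.284, so dQ/dP = 1/(−2.284) = -0.438.
ε = (dQ/dP)(P/Q) = (-0.438)(38.04/21).

-0.793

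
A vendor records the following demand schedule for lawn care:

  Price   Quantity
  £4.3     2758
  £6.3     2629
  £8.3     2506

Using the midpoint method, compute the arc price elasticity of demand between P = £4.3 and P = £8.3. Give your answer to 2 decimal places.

-0.15

At P = 4.3, Q = 2758; at P = 8.3, Q = 2506.
ΔQ = -252, ΔP = 4.0. Midpoints: P̄ = 6.30, Q̄ = 2632.0.
ε = (ΔQ/ΔP)(P̄/Q̄) = (-252/4.0)(6.30/2632.0).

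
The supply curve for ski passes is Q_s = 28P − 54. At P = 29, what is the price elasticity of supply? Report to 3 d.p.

1.071

At P = 29, Q_s = 758.
dQ_s/dP = 28.
ε_s = (dQ_s/dP)(P/Q_s) = (28)(29/758).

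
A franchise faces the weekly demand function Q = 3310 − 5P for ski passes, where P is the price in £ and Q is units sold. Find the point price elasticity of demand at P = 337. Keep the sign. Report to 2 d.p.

-1.04

At P = 337, Q = 1625.
dQ/dP = −5.
ε = (dQ/dP)(P/Q) = (-5)(337/1625).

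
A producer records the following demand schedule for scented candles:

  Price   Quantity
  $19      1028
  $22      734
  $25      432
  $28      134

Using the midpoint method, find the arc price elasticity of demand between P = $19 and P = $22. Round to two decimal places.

At P = 19, Q = 1028; at P = 22, Q = 734.
ΔQ = -294, ΔP = 3. Midpoints: P̄ = 20.50, Q̄ = 881.0.
ε = (ΔQ/ΔP)(P̄/Q̄) = (-294/3)(20.50/881.0).

-2.28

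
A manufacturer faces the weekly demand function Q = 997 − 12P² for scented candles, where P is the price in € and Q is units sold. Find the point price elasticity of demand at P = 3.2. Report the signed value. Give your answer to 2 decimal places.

-0.28

At P = 3.2, Q = 874.120.
dQ/dP = −24P = -76.800.
ε = (dQ/dP)(P/Q) = (-76.800)(3.2/874.120).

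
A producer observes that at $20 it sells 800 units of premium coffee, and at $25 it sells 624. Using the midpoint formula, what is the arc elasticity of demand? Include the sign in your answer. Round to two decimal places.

ΔQ = 624 − 800 = -176; ΔP = 25 − 20 = 5.
Midpoints: P̄ = 22.50, Q̄ = 712.0.
ε = (ΔQ/ΔP)(P̄/Q̄) = (-176/5)(22.50/712.0).

-1.11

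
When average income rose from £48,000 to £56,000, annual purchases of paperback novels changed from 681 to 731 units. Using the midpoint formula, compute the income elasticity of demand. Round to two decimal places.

0.46

ΔQ = 50, ΔI = 8000. Midpoints: Ī = 52,000, Q̄ = 706.0.
ε_I = (ΔQ/ΔI)(Ī/Q̄) = (50/8000)(52000/706.0).
ε_I > 0, so the good is normal.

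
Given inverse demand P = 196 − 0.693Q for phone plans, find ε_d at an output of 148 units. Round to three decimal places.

At Q = 148, P = 196 − 0.693(148) = 93.44.
dP/dQ = −0.693, so dQ/dP = 1/(−0.693) = -1.443.
ε = (dQ/dP)(P/Q) = (-1.443)(93.44/148).

-0.911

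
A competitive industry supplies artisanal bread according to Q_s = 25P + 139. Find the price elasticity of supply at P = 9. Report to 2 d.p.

0.62

At P = 9, Q_s = 364.
dQ_s/dP = 25.
ε_s = (dQ_s/dP)(P/Q_s) = (25)(9/364).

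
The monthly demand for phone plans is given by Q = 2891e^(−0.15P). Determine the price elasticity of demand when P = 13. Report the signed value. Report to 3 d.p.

-1.950

At P = 13, Q = 411.314.
dQ/dP = −0.15·2891e^(−0.15P) = −0.15Q = -61.697.
ε = (dQ/dP)(P/Q) = (-61.697)(13/411.314).
|ε| > 1, so demand is elastic at this price.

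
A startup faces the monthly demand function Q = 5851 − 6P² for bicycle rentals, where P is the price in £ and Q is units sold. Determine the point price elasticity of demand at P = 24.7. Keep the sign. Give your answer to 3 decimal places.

At P = 24.7, Q = 2190.460.
dQ/dP = −12P = -296.400.
ε = (dQ/dP)(P/Q) = (-296.400)(24.7/2190.460).

-3.342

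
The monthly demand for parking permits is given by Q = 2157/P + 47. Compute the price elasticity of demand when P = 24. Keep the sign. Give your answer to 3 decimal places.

-0.657

At P = 24, Q = 136.875.
dQ/dP = −2157/P² = -3.745.
ε = (dQ/dP)(P/Q) = (-3.745)(24/136.875).
|ε| < 1, so demand is inelastic at this price.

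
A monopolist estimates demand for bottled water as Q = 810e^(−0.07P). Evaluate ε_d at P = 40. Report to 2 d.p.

-2.80

At P = 40, Q = 49.256.
dQ/dP = −0.07·810e^(−0.07P) = −0.07Q = -3.448.
ε = (dQ/dP)(P/Q) = (-3.448)(40/49.256).
|ε| > 1, so demand is elastic at this price.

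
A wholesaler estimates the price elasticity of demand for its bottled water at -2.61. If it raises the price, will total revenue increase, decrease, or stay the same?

|ε| = 2.61 > 1, so demand is elastic. A price rise therefore reduces total revenue.

decrease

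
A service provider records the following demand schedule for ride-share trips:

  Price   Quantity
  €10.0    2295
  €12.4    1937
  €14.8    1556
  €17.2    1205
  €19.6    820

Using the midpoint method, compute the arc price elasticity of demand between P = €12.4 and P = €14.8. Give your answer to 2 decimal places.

At P = 12.4, Q = 1937; at P = 14.8, Q = 1556.
ΔQ = -381, ΔP = 2.4. Midpoints: P̄ = 13.60, Q̄ = 1746.5.
ε = (ΔQ/ΔP)(P̄/Q̄) = (-381/2.4)(13.60/1746.5).

-1.24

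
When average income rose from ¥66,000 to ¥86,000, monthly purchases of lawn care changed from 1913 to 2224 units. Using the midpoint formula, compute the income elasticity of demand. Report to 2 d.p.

ΔQ = 311, ΔI = 20000. Midpoints: Ī = 76,000, Q̄ = 2068.5.
ε_I = (ΔQ/ΔI)(Ī/Q̄) = (311/20000)(76000/2068.5).

0.57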